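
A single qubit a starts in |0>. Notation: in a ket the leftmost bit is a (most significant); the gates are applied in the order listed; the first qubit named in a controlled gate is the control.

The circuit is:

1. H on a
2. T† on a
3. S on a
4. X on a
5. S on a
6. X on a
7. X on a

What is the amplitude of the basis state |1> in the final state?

|1> carries amplitude sqrt(2)*I/2 in the final state.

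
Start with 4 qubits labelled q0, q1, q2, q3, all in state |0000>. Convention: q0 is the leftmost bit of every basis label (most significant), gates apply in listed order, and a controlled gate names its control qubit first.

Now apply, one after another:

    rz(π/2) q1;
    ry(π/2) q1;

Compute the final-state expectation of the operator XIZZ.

The expectation value of XIZZ is 0.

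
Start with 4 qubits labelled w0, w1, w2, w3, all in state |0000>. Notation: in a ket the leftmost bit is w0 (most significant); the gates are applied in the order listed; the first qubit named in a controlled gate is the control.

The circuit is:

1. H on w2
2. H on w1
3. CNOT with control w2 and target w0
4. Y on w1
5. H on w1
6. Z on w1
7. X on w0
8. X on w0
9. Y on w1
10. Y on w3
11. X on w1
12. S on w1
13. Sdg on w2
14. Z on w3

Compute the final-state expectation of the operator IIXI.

The observable IIXI averages to 0.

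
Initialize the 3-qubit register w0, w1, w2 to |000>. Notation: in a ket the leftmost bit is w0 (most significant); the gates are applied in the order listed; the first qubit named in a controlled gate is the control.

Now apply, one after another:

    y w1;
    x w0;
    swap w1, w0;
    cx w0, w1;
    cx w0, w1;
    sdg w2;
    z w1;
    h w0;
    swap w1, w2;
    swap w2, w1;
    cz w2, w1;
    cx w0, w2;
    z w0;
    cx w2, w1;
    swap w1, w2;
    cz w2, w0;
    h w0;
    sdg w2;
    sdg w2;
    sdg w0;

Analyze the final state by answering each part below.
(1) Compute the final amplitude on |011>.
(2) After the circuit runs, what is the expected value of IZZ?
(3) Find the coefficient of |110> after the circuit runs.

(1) |011> carries amplitude 0 in the final state. Key observation: gates 4-5 undo each other exactly, leaving only the rest of the circuit to track.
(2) In the final state, IZZ has expectation -1.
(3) |110> carries amplitude 1/2 in the final state.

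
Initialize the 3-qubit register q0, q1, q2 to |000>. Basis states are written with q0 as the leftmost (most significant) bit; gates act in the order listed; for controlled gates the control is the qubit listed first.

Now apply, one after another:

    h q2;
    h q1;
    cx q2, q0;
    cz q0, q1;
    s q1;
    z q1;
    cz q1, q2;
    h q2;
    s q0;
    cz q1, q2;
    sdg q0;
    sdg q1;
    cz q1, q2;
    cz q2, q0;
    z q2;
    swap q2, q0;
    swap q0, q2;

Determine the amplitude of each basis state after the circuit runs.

The resulting statevector has amplitude sqrt(2)/4 on |000>, -sqrt(2)/4 on |001>, -sqrt(2)/4 on |010>, sqrt(2)/4 on |011>, sqrt(2)/4 on |100>, -sqrt(2)/4 on |101>, -sqrt(2)/4 on |110>, sqrt(2)/4 on |111>.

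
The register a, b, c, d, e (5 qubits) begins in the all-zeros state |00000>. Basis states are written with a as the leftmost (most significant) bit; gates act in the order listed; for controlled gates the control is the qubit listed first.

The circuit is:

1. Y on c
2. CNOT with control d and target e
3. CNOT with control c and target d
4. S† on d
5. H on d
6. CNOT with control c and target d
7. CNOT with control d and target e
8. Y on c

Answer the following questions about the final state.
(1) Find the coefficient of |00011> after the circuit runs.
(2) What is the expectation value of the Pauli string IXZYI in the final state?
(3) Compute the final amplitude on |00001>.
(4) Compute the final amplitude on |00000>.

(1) The amplitude on |00011> is -sqrt(2)*I/2.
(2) The observable IXZYI averages to 0.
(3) |00001> carries amplitude 0 in the final state.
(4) The final state's coefficient on |00000> equals sqrt(2)*I/2.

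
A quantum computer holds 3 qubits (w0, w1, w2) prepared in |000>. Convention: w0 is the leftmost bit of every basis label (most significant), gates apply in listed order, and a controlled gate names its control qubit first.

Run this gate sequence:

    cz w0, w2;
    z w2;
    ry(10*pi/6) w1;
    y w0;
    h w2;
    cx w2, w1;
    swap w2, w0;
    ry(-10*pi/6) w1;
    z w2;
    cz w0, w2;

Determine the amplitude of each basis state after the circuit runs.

The resulting statevector has amplitude 0 on |000>, -sqrt(2)*I/2 on |001>, 0 on |010>, 0 on |011>, 0 on |100>, -sqrt(6)*I/4 on |101>, 0 on |110>, sqrt(2)*I/4 on |111>.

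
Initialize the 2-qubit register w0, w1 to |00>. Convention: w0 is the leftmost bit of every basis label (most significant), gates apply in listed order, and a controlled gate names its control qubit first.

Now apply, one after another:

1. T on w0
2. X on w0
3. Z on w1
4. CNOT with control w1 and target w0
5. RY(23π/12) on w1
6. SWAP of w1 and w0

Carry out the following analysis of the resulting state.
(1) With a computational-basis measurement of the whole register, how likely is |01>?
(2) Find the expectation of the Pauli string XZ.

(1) A full measurement returns |01> with probability sqrt(2)/8 + sqrt(6)/8 + 1/2.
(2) The expectation value of XZ is -sqrt(2)/4 + sqrt(6)/4.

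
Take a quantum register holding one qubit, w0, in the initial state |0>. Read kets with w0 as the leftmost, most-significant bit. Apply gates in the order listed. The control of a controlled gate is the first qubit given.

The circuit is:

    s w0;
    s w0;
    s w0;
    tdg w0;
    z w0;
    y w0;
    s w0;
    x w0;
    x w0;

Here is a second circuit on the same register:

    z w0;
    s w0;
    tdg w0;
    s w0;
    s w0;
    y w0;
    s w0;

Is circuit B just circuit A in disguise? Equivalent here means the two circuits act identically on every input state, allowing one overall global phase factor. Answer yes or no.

Yes: on every input state the two circuits agree up to one overall phase factor.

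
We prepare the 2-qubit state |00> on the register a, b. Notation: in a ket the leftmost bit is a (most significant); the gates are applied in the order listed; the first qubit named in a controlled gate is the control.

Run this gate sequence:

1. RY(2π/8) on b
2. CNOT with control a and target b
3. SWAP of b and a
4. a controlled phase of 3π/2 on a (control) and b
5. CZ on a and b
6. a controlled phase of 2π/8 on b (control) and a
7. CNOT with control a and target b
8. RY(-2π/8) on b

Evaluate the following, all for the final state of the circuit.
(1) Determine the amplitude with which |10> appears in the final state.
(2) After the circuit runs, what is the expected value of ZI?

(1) The amplitude on |10> is 1/2 - sqrt(2)/4.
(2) The observable ZI averages to sqrt(2)/2.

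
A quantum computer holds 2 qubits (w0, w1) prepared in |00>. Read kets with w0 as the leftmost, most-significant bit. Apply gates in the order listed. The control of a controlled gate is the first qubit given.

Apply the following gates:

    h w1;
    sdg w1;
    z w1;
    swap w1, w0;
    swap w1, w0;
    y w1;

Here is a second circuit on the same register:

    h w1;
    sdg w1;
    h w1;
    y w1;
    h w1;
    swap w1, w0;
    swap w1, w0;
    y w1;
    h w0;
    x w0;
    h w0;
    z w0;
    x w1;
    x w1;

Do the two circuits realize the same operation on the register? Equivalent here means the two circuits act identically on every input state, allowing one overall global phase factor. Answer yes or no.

No, they are not equivalent — no single phase factor reconciles the two unitaries.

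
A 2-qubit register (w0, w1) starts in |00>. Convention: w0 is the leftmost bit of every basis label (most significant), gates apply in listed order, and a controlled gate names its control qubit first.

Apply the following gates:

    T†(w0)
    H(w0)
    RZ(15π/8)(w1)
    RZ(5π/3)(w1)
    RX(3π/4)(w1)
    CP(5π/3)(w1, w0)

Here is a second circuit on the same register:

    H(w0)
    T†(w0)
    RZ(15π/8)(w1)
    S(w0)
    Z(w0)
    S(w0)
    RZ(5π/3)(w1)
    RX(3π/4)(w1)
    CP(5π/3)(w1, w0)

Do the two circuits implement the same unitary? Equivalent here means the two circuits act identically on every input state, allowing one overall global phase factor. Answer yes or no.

No — the two circuits implement different unitaries, even allowing a global phase.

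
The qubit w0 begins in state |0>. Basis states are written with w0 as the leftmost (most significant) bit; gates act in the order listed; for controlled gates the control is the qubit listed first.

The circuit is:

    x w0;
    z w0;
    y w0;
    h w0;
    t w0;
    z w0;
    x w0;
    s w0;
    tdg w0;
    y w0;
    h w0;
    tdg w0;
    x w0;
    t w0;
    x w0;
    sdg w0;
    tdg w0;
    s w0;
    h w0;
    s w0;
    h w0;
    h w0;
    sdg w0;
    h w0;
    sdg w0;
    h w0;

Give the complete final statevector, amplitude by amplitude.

The final amplitudes are sqrt(2)*I/2 on |0>, sqrt(2)*I/2 on |1>. Key observation: steps 19-24 multiply out to the identity, so the circuit reduces to the remaining gates.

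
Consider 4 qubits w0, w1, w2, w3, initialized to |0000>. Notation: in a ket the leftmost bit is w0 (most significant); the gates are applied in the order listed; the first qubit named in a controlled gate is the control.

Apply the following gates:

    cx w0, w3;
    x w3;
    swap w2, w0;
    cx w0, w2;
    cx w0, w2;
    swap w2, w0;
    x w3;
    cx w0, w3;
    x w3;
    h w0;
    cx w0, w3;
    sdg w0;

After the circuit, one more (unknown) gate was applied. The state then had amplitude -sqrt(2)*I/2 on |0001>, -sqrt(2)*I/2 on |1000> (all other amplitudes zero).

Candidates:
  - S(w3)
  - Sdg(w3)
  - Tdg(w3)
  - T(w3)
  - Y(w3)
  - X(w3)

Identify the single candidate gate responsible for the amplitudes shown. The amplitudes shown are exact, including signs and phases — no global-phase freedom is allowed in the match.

The applied gate was Sdg(w3). Key observation: steps 1-8 multiply out to the identity, so the circuit reduces to the remaining gates.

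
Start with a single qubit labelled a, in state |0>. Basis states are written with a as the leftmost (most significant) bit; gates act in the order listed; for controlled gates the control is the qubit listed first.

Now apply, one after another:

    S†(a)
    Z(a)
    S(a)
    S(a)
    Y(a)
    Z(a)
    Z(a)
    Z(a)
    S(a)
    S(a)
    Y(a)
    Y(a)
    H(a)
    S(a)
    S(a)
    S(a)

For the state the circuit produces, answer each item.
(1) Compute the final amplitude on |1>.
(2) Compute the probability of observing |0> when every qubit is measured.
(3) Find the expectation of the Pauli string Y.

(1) The final state's coefficient on |1> equals -sqrt(2)/2.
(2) A full measurement returns |0> with probability 1/2.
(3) The observable Y averages to 1.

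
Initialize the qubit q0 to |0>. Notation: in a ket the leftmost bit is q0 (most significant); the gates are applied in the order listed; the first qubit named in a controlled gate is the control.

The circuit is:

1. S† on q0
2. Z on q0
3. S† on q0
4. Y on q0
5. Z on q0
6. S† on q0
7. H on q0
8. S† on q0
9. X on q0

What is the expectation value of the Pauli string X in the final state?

In the final state, X has expectation 0.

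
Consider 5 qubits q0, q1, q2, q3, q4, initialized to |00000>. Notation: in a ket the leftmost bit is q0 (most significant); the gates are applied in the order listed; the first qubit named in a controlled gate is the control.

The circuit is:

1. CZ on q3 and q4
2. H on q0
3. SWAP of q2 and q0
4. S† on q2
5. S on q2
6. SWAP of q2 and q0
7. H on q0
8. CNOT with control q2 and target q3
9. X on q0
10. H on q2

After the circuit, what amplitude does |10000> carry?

The amplitude on |10000> is sqrt(2)/2. Key observation: the block from step 2 through step 7 cancels to the identity and can be dropped.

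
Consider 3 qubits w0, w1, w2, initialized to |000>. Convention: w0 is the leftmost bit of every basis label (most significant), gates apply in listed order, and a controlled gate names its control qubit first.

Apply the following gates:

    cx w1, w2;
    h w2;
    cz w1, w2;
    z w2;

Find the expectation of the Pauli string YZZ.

In the final state, YZZ has expectation 0.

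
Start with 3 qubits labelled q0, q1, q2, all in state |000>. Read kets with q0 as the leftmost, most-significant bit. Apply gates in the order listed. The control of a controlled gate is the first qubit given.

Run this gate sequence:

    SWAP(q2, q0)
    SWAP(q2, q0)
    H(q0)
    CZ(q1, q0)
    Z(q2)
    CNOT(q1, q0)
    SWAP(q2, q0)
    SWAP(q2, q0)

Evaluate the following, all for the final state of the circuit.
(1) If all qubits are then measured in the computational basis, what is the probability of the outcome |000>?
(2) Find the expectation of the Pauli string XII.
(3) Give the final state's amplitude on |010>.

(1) The probability of measuring |000> is 1/2.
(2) The observable XII averages to 1.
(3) |010> carries amplitude 0 in the final state.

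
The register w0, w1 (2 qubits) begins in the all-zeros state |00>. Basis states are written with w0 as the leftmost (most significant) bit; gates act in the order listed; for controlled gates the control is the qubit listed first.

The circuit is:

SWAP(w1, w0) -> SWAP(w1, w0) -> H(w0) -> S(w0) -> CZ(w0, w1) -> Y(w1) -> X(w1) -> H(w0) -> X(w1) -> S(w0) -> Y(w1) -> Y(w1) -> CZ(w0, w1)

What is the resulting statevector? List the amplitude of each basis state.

After the circuit, the state carries amplitude 0 on |00>, -1/2 + I/2 on |01>, 0 on |10>, 1/2 - I/2 on |11>.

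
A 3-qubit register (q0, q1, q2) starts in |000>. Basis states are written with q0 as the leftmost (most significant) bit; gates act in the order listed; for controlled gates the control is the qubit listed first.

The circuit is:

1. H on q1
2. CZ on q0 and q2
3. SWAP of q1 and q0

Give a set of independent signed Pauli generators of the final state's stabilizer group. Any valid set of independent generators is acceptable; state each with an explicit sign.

The stabilizer group can be generated by +XII, +IZI, +IIZ, among other valid generating sets.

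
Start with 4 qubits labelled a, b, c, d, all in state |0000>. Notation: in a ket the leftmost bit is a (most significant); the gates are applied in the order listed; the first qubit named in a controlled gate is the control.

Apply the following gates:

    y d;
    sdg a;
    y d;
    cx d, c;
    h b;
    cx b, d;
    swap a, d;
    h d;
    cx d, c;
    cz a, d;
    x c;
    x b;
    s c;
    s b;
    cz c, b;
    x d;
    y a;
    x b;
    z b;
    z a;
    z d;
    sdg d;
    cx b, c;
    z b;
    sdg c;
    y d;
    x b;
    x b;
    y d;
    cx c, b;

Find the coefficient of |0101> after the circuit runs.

The final state's coefficient on |0101> equals I/2. Key observation: the block from step 26 through step 29 cancels to the identity and can be dropped.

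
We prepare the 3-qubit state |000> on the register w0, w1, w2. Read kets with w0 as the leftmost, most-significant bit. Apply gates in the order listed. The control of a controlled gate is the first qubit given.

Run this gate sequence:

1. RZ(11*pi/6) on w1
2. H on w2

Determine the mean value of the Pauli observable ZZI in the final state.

The expectation value of ZZI is 1.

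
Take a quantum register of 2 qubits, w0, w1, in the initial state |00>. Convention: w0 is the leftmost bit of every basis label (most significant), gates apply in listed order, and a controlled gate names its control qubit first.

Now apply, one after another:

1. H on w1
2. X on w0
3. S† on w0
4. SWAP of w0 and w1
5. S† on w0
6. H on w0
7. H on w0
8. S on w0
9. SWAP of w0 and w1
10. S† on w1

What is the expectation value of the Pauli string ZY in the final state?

The observable ZY averages to 1. Key observation: gates 4-9 undo each other exactly, leaving only the rest of the circuit to track.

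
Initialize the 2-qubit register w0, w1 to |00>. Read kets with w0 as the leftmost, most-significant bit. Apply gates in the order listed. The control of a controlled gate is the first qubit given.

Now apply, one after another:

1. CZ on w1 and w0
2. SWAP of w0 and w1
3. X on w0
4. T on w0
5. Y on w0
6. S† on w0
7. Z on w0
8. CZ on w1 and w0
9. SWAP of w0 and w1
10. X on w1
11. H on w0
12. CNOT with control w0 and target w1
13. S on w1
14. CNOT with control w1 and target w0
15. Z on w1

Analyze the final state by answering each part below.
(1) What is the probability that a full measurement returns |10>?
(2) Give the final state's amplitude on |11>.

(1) Outcome |10> occurs with probability 1/2.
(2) The final state's coefficient on |11> equals -sqrt(2)*exp(I*pi/4)/2.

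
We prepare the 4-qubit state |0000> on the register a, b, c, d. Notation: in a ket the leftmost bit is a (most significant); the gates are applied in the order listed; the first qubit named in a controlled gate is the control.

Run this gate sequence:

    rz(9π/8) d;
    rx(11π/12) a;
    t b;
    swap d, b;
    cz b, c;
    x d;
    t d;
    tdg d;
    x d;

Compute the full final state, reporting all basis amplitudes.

After the circuit, the state carries amplitude sqrt(sqrt(2)/4 + 1/2)*exp(-9*I*pi/16)/2 - sqrt(3)*sqrt(1/2 - sqrt(2)/4)*exp(-9*I*pi/16)/2 on |0000>, -I*sqrt(1/2 - sqrt(2)/4)*exp(-9*I*pi/16)/2 - sqrt(3)*I*sqrt(sqrt(2)/4 + 1/2)*exp(-9*I*pi/16)/2 on |1000>, and 0 on every other basis state. Key observation: the block from step 6 through step 9 cancels to the identity and can be dropped.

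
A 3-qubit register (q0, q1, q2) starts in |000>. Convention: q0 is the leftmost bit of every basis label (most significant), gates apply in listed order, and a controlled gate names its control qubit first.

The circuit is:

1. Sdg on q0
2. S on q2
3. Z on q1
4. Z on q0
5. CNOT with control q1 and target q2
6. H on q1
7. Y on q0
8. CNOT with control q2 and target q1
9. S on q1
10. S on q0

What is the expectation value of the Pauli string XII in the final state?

In the final state, XII has expectation 0.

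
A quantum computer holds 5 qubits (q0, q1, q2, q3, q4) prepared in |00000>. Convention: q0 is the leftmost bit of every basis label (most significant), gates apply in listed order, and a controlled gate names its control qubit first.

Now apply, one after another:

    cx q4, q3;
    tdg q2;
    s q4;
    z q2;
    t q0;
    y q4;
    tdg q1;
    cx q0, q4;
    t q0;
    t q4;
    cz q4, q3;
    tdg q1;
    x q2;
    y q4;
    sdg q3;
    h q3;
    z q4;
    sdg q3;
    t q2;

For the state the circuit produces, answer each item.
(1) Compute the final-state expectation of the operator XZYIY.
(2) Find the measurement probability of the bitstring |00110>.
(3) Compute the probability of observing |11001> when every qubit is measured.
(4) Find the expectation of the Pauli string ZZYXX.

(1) The observable XZYIY averages to 0.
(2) The probability of measuring |00110> is 1/2.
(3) Outcome |11001> occurs with probability 0.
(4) The observable ZZYXX averages to 0.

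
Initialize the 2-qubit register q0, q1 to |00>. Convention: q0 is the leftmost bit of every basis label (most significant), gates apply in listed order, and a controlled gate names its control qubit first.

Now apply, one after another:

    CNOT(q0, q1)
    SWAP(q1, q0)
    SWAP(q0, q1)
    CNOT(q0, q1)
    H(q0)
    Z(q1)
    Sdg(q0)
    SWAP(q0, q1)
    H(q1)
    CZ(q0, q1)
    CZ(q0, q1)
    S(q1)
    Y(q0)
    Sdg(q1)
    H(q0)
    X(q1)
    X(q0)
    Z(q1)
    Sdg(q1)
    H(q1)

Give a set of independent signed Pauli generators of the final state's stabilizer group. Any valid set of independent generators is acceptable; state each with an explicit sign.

One valid set of independent stabilizer generators is -XI, +IZ (any independent generating set of the same group is equally correct).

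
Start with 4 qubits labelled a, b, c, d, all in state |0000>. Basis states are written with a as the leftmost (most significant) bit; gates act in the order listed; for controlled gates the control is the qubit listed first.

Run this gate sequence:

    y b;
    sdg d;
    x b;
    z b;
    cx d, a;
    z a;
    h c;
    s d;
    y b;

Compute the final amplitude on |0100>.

The final state's coefficient on |0100> equals -sqrt(2)/2.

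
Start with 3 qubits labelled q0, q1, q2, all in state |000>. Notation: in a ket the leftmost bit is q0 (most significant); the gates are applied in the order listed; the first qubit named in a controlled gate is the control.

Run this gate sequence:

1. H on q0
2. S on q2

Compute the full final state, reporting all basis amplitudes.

After the circuit, the state carries amplitude sqrt(2)/2 on |000>, sqrt(2)/2 on |100>, and 0 on every other basis state.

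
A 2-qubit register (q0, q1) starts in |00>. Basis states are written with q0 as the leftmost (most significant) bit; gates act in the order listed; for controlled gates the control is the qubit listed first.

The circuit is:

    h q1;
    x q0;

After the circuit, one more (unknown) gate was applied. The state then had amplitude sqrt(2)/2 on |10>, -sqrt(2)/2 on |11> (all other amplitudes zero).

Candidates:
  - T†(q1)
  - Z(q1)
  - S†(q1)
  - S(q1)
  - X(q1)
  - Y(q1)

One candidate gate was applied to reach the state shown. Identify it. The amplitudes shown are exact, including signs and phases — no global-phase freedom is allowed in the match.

The unique candidate consistent with the amplitudes is Z(q1).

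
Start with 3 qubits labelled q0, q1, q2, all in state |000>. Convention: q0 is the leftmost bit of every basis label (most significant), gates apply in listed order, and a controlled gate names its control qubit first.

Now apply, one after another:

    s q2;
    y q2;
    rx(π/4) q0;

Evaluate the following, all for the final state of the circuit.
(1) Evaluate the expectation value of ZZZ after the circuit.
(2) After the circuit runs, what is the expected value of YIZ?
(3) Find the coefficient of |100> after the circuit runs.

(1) The observable ZZZ averages to -sqrt(2)/2.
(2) The observable YIZ averages to sqrt(2)/2.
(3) The final state's coefficient on |100> equals 0.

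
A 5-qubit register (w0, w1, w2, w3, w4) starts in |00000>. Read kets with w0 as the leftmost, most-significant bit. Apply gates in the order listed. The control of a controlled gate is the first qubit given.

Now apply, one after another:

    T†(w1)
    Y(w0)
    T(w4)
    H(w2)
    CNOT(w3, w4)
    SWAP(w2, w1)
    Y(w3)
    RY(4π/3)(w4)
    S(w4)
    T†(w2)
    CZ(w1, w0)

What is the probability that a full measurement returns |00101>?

The probability of measuring |00101> is 0.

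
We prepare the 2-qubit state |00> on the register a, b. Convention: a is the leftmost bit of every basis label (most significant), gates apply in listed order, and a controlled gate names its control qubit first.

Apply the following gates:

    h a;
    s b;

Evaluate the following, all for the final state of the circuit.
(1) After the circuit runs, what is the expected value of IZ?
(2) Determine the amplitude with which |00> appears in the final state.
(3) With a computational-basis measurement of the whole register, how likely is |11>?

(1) In the final state, IZ has expectation 1.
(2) The amplitude on |00> is sqrt(2)/2.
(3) Outcome |11> occurs with probability 0.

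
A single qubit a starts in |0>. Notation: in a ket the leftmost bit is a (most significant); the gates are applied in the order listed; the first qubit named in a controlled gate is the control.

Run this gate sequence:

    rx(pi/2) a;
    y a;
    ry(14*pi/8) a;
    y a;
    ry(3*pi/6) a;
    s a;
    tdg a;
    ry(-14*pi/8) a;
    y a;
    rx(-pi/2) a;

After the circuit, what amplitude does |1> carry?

|1> carries amplitude -exp(3*I*pi/4)/2 + I/2 in the final state.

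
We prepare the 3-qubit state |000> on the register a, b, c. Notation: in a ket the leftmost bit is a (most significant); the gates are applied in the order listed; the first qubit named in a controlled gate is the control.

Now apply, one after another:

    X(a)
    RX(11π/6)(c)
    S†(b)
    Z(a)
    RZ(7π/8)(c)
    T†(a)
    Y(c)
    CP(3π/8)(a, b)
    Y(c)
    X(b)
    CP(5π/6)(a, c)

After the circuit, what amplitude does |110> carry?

The amplitude on |110> is (-sqrt(6) - sqrt(2))*exp(5*I*pi/16)/4.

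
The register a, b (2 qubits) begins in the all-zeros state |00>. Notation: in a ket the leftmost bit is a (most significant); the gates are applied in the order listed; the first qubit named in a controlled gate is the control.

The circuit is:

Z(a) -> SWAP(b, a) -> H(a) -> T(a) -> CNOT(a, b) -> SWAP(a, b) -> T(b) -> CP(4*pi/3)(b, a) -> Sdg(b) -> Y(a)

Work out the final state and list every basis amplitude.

The resulting statevector has amplitude 0 on |00>, sqrt(2)*exp(5*I*pi/6)/2 on |01>, sqrt(2)*I/2 on |10>, 0 on |11>.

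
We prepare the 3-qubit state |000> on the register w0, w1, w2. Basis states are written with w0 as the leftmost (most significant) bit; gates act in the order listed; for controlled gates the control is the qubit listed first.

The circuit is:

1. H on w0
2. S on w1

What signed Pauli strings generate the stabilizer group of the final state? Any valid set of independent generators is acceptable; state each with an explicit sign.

The final state is stabilized by the group generated by +XII, +IZI, +IIZ; other independent generating sets are equally valid.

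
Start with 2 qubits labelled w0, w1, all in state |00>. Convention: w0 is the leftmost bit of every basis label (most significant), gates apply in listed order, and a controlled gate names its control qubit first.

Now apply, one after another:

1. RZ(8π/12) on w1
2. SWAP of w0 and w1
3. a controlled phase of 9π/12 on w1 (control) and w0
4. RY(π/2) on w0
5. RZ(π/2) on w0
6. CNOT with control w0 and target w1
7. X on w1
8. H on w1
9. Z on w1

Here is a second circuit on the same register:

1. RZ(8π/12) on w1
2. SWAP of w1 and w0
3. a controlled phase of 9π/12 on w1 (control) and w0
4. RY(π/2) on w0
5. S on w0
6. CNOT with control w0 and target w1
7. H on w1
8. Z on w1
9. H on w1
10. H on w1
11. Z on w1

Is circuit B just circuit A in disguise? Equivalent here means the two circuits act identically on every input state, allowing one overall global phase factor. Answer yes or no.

Yes, they are equivalent — the unitaries differ by at most a global phase.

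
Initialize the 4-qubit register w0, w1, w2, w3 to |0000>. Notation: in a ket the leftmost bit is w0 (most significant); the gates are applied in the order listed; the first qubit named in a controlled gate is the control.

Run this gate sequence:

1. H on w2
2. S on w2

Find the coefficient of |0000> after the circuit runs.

|0000> carries amplitude sqrt(2)/2 in the final state.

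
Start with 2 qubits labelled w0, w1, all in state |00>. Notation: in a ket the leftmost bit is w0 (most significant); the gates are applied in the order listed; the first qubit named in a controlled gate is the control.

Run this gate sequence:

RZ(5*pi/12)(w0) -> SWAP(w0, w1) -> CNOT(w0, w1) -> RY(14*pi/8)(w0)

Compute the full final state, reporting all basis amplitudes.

After the circuit, the state carries amplitude sqrt(sqrt(2) + 2)*exp(19*I*pi/24)/2 on |00>, 0 on |01>, -sqrt(2 - sqrt(2))*exp(19*I*pi/24)/2 on |10>, 0 on |11>.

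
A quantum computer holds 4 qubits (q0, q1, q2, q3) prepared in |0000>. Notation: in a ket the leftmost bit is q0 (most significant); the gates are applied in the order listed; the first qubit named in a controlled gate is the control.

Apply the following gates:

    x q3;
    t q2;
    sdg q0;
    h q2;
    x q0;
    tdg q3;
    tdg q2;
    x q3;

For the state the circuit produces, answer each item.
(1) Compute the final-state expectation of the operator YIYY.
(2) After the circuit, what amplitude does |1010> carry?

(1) The expectation value of YIYY is 0.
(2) The amplitude on |1010> is -sqrt(2)*I/2.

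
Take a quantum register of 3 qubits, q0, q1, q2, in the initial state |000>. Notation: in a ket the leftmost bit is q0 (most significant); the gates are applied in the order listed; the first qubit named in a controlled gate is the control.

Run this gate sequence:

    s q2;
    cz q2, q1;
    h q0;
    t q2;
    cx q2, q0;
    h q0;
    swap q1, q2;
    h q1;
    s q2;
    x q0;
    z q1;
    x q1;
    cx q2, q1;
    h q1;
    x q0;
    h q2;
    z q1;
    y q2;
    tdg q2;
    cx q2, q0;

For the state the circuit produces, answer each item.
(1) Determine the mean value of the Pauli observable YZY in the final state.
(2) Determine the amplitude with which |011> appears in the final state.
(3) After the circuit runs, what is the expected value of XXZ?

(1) In the final state, YZY has expectation -sqrt(2)/2.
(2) The final state's coefficient on |011> equals 0.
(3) In the final state, XXZ has expectation 0.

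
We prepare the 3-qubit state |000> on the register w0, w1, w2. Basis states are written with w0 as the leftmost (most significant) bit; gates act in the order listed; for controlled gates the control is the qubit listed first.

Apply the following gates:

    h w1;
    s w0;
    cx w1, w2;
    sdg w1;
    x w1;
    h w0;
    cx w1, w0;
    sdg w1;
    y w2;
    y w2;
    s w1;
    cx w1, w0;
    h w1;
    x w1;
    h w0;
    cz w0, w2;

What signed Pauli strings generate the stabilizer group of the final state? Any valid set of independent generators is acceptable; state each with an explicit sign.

One valid set of independent stabilizer generators is -IXZ, +IZY, +ZII (any independent generating set of the same group is equally correct).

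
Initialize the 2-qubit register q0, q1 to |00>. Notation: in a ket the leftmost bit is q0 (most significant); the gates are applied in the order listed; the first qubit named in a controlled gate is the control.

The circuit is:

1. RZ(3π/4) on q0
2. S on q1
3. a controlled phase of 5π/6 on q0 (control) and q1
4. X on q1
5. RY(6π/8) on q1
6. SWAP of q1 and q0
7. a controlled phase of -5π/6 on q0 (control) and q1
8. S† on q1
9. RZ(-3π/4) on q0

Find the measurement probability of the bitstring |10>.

Outcome |10> occurs with probability 1/2 - sqrt(2)/4.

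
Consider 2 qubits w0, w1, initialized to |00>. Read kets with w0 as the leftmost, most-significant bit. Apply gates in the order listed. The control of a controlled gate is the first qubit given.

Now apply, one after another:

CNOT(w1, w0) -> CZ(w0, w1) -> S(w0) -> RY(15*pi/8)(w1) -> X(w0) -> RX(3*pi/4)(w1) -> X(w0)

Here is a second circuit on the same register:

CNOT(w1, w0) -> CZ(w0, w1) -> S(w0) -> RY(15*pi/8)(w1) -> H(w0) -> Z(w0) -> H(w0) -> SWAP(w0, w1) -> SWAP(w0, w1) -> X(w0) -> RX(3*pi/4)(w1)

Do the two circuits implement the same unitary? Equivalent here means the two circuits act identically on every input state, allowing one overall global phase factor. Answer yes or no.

Yes — the two circuits implement the same unitary up to a global phase.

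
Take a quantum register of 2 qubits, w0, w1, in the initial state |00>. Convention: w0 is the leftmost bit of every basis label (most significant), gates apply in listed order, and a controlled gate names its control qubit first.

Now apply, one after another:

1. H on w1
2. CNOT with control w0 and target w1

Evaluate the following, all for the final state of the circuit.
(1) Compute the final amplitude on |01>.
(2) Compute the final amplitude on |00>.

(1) The amplitude on |01> is sqrt(2)/2.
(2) The amplitude on |00> is sqrt(2)/2.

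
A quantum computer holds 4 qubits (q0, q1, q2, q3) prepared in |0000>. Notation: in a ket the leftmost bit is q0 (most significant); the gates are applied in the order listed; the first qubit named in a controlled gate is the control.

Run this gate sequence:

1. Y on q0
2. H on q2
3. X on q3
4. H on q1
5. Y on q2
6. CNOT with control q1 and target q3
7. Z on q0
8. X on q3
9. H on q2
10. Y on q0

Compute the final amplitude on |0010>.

The amplitude on |0010> is sqrt(2)*I/2.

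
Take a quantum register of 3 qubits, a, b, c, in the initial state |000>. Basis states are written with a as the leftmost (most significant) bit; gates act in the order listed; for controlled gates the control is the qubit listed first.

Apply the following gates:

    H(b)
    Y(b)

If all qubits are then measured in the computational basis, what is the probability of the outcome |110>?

The probability of measuring |110> is 0.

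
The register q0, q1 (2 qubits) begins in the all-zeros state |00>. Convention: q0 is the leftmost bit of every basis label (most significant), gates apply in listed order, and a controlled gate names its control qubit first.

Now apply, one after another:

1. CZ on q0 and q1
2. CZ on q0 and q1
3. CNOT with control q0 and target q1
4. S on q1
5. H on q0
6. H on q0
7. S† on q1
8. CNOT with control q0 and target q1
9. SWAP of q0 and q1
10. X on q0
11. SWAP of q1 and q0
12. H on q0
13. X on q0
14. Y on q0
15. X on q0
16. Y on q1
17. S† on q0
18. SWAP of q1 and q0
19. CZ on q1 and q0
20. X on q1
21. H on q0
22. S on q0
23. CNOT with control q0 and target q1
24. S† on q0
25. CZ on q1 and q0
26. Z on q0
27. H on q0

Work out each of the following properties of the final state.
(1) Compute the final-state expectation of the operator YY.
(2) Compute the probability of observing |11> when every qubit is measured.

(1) The observable YY averages to 1. Key observation: gates 3-8 undo each other exactly, leaving only the rest of the circuit to track.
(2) A full measurement returns |11> with probability 1/4.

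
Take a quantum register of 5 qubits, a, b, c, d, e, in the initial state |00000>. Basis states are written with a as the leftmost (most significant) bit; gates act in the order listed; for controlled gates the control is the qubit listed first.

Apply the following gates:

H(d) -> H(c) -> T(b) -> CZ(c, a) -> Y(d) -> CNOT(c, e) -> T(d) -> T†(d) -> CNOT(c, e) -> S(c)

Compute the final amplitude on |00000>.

|00000> carries amplitude -I/2 in the final state. Key observation: steps 6-9 multiply out to the identity, so the circuit reduces to the remaining gates.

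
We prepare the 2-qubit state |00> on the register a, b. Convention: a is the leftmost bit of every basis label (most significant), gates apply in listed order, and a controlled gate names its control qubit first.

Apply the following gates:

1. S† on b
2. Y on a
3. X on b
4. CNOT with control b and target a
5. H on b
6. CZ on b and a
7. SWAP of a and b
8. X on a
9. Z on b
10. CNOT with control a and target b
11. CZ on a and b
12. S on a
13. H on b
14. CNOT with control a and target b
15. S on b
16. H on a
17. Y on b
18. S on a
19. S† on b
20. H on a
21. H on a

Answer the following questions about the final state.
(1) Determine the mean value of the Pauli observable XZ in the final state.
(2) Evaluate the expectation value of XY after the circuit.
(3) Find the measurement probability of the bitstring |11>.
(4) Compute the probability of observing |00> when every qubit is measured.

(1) In the final state, XZ has expectation 1.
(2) In the final state, XY has expectation 0.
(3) A full measurement returns |11> with probability 1/4.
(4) Outcome |00> occurs with probability 1/4.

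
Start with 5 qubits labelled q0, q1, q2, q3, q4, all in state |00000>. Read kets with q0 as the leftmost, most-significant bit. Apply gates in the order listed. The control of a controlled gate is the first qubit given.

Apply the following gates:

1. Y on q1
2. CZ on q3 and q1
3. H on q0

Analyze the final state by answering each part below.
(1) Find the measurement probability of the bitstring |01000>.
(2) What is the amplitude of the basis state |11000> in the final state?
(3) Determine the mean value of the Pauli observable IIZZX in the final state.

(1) A full measurement returns |01000> with probability 1/2.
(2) |11000> carries amplitude sqrt(2)*I/2 in the final state.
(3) In the final state, IIZZX has expectation 0.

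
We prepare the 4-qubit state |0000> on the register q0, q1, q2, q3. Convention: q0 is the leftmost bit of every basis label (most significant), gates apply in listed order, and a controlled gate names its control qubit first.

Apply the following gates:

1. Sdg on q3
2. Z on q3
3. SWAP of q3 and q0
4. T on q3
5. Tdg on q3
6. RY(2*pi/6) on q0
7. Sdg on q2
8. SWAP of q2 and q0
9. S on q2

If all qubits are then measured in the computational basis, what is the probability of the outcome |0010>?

Outcome |0010> occurs with probability 1/4.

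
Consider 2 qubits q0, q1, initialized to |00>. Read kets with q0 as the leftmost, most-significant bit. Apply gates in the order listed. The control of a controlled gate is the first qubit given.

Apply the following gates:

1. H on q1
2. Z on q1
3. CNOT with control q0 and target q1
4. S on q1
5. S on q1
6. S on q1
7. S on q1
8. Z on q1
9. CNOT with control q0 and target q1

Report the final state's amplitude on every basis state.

After the circuit, the state carries amplitude sqrt(2)/2 on |00>, sqrt(2)/2 on |01>, 0 on |10>, 0 on |11>. Key observation: gates 4-7 undo each other exactly, leaving only the rest of the circuit to track.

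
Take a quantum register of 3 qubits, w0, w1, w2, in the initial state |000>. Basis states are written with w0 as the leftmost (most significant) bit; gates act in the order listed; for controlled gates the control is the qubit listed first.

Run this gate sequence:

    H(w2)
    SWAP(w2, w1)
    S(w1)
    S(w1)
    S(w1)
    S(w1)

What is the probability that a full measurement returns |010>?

The probability of measuring |010> is 1/2. Key observation: the block from step 3 through step 6 cancels to the identity and can be dropped.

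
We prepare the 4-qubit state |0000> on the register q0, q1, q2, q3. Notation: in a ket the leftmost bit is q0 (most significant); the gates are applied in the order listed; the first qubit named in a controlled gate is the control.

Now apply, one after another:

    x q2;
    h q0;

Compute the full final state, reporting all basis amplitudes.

After the circuit, the state carries amplitude sqrt(2)/2 on |0010>, sqrt(2)/2 on |1010>, and 0 on every other basis state.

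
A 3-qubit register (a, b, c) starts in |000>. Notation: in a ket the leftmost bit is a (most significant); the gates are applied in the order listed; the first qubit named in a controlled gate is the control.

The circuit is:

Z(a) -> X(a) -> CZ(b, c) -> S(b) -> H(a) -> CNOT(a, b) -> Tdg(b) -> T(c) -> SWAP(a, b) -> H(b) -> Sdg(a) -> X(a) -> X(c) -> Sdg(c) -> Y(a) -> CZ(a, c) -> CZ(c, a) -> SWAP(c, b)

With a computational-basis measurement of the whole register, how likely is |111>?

Outcome |111> occurs with probability 1/4.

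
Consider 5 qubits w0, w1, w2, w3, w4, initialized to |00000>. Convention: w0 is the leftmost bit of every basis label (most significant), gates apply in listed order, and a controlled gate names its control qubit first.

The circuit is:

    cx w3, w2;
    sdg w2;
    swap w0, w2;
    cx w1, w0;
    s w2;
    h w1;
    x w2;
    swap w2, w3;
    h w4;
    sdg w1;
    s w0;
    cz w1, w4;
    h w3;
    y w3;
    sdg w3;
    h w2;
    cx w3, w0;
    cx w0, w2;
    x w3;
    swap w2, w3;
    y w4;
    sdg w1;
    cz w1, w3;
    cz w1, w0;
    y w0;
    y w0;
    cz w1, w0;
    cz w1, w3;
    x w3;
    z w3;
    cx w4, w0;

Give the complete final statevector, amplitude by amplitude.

After the circuit, the state carries amplitude 0 on |00000>, I/4 on |00001>, 0 on |00010>, -I/4 on |00011>, 1/4 on |00100>, 0 on |00101>, -1/4 on |00110>, 0 on |00111>, 0 on |01000>, -I/4 on |01001>, 0 on |01010>, I/4 on |01011>, 1/4 on |01100>, 0 on |01101>, -1/4 on |01110>, 0 on |01111>, -I/4 on |10000>, 0 on |10001>, I/4 on |10010>, 0 on |10011>, 0 on |10100>, -1/4 on |10101>, 0 on |10110>, 1/4 on |10111>, -I/4 on |11000>, 0 on |11001>, I/4 on |11010>, 0 on |11011>, 0 on |11100>, 1/4 on |11101>, 0 on |11110>, -1/4 on |11111>. Key observation: gates 23-28 undo each other exactly, leaving only the rest of the circuit to track.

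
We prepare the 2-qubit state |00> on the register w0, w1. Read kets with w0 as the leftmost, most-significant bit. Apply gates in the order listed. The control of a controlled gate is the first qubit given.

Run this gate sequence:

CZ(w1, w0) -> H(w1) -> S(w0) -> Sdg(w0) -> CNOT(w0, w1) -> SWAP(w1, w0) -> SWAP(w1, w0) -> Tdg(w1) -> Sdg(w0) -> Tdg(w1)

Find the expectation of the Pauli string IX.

The expectation value of IX is 0. Key observation: steps 3-4 multiply out to the identity, so the circuit reduces to the remaining gates.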